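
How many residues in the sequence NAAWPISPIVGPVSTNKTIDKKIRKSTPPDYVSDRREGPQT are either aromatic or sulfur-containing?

2

Aromatic: F, W, Y. Sulfur-containing: C, M.
Aromatic residues here: W4, Y31 (2).
Sulfur-containing residues here: none (0).
The two groups share no amino acid, so total = 2 + 0 = 2.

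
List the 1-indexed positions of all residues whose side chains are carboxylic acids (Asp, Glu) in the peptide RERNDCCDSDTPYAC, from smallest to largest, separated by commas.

2, 5, 8, 10

Matching residues: E2, D5, D8, D10.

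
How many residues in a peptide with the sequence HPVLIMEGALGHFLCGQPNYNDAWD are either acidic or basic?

5

Acidic: D, E. Basic: H, K, R.
Acidic residues here: E7, D22, D25 (3).
Basic residues here: H1, H12 (2).
The two groups share no amino acid, so total = 3 + 2 = 5.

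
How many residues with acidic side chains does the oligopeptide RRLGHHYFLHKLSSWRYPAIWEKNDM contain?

2

Aspartate (D) and glutamate (E) have carboxylic-acid side chains and are the acidic amino acids.
Matching residues: E22, D25.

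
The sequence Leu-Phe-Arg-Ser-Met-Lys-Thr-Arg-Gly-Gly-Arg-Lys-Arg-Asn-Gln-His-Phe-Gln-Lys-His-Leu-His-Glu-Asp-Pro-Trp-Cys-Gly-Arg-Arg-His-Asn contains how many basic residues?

Lysine (K), arginine (R), and histidine (H) have basic, nitrogen-containing side chains.
Matching residues: Arg3, Lys6, Arg8, Arg11, Lys12, Arg13, His16, Lys19, His20, His22, Arg29, Arg30, His31.

13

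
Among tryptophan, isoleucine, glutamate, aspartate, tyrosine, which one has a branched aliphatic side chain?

isoleucine

V, L, and I make up the branched-chain aliphatic group.
Of the listed options, only isoleucine belongs to this group.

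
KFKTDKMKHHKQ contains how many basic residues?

K, R, and H are the three residues with basic side chains (ε-amine, guanidinium, and imidazole respectively).
Matching residues: K1, K3, K6, K8, H9, H10, K11.

7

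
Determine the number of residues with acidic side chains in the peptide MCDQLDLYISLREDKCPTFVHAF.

4

The acidic residues are Asp (D) and Glu (E), whose side chains end in a carboxylate group.
Matching residues: D3, D6, E13, D14.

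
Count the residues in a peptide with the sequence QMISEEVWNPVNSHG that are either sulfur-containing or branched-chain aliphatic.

Sulfur-containing: C, M. Branched-chain aliphatic: I, L, V.
Sulfur-containing residues here: M2 (1).
Branched-chain aliphatic residues here: I3, V7, V11 (3).
The two groups share no amino acid, so total = 1 + 3 = 4.

4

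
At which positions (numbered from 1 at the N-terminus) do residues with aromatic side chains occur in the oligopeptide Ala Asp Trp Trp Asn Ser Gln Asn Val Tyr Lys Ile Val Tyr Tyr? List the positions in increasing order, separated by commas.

3, 4, 10, 14, 15

The aromatic amino acids are Phe (F, benzyl), Trp (W, indole), and Tyr (Y, phenol).
Matching residues: Trp3, Trp4, Tyr10, Tyr14, Tyr15.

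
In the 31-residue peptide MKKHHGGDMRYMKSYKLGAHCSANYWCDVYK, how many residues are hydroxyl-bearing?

6

Serine (S), threonine (T), and tyrosine (Y) each carry a hydroxyl group on the side chain.
Matching residues: Y11, S14, Y15, S22, Y25, Y30.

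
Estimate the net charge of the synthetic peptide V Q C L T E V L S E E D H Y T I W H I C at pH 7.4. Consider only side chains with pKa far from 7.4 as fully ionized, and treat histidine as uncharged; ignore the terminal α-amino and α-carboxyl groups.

At pH ~7.4 the Lys and Arg side chains are protonated (+1), the Asp and Glu side chains are deprotonated (−1), and with His taken as neutral all other side chains carry no charge.
Positive (K, R): none → +0.
Negative (D, E): E6, E10, E11, D12 → −4.
Net charge = (+0) + (−4) = −4.

-4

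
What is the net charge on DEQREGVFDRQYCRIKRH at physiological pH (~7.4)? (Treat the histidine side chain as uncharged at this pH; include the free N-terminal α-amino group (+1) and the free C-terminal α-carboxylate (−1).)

+1

The side chains ionized at physiological pH are Lys/Arg (+1) and Asp/Glu (−1); with His treated as neutral, nothing else contributes.
Positive (K, R): R4, R10, R14, K16, R17 → +5.
Negative (D, E): D1, E2, E5, D9 → −4.
The N-terminus (+1) and C-terminus (−1) cancel.
Net charge = (+5) + (−4) = +1.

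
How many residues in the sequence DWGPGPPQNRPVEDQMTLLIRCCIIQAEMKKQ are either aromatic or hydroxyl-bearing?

Aromatic: F, W, Y. Hydroxyl-bearing: S, T, Y.
Aromatic residues here: W2 (1).
Hydroxyl-bearing residues here: T17 (1).
(Y belongs to both groups, but none appear in this sequence.) Total = 1 + 1 = 2.

2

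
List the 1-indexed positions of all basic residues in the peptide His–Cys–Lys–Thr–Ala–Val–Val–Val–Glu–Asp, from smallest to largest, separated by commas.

Lysine (K), arginine (R), and histidine (H) have basic, nitrogen-containing side chains.
Matching residues: His1, Lys3.

1, 3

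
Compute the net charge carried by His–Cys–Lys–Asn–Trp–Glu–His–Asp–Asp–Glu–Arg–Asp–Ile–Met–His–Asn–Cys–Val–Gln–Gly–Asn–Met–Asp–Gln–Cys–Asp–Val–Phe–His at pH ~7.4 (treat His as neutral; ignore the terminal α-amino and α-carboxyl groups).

The side chains ionized at physiological pH are Lys/Arg (+1) and Asp/Glu (−1); with His treated as neutral, nothing else contributes.
Positive (K, R): Lys3, Arg11 → +2.
Negative (D, E): Glu6, Asp8, Asp9, Glu10, Asp12, Asp23, Asp26 → −7.
Net charge = (+2) + (−7) = −5.

-5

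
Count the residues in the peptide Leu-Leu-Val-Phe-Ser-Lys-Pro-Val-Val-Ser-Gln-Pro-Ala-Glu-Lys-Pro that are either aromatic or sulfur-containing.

1

Aromatic: F, W, Y. Sulfur-containing: C, M.
Aromatic residues here: Phe4 (1).
Sulfur-containing residues here: none (0).
The two groups share no amino acid, so total = 1 + 0 = 1.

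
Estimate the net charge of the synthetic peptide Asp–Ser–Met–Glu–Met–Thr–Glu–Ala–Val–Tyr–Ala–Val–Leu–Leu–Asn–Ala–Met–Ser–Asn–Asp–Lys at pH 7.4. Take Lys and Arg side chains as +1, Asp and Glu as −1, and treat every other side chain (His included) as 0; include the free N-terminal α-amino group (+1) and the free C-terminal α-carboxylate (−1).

Positive (K, R): Lys21 → +1.
Negative (D, E): Asp1, Glu4, Glu7, Asp20 → −4.
The N-terminus (+1) and C-terminus (−1) cancel.
Net charge = (+1) + (−4) = −3.

-3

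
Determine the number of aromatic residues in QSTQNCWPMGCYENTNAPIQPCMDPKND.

2

The aromatic amino acids are Phe (F, benzyl), Trp (W, indole), and Tyr (Y, phenol).
Matching residues: W7, Y12.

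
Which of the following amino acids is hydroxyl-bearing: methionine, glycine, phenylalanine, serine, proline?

S, T, and Y are the three residues with a side-chain hydroxyl.
Of the listed options, only serine belongs to this group.

serine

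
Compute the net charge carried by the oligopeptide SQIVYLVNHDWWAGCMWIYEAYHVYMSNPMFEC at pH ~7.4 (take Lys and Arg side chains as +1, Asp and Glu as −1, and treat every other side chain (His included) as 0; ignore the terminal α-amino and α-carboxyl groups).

-3

Positive (K, R): none → +0.
Negative (D, E): D10, E20, E32 → −3.
Net charge = (+0) + (−3) = −3.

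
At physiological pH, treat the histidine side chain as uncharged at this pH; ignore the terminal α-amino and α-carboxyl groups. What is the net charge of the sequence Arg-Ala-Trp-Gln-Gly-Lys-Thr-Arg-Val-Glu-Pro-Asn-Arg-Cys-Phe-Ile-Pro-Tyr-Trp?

At pH ~7.4 the Lys and Arg side chains are protonated (+1), the Asp and Glu side chains are deprotonated (−1), and with His taken as neutral all other side chains carry no charge.
Positive (K, R): Arg1, Lys6, Arg8, Arg13 → +4.
Negative (D, E): Glu10 → −1.
Net charge = (+4) + (−1) = +3.

+3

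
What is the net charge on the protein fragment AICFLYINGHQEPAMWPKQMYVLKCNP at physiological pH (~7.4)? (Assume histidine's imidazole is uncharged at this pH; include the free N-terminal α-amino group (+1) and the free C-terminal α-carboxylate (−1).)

+1

At pH ~7.4 the Lys and Arg side chains are protonated (+1), the Asp and Glu side chains are deprotonated (−1), and with His taken as neutral all other side chains carry no charge.
Positive (K, R): K18, K24 → +2.
Negative (D, E): E12 → −1.
The N-terminus (+1) and C-terminus (−1) cancel.
Net charge = (+2) + (−1) = +1.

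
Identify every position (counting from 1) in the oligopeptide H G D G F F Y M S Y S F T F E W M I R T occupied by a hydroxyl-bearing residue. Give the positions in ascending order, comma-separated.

7, 9, 10, 11, 13, 20

S, T, and Y are the three residues with a side-chain hydroxyl.
Matching residues: Y7, S9, Y10, S11, T13, T20.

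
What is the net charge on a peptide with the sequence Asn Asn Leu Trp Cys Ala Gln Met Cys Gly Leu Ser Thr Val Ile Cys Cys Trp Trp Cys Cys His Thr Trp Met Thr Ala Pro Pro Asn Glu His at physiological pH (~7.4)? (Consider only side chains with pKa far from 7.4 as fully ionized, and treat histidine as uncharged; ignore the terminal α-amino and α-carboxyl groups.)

-1

At pH ~7.4 the Lys and Arg side chains are protonated (+1), the Asp and Glu side chains are deprotonated (−1), and with His taken as neutral all other side chains carry no charge.
Positive (K, R): none → +0.
Negative (D, E): Glu31 → −1.
Net charge = (+0) + (−1) = −1.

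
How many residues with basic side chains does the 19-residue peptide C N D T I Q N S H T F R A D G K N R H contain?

5

K, R, and H are the three residues with basic side chains (ε-amine, guanidinium, and imidazole respectively).
Matching residues: H9, R12, K16, R18, H19.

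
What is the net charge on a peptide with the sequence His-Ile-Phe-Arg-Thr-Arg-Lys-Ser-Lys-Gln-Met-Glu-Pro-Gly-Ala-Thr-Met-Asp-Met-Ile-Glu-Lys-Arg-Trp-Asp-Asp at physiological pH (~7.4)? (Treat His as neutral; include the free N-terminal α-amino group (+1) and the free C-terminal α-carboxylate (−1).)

+1

Near pH 7.4, K and R contribute +1 each, D and E contribute −1 each, and every other side chain (His included, as stated) is uncharged.
Positive (K, R): Arg4, Arg6, Lys7, Lys9, Lys22, Arg23 → +6.
Negative (D, E): Glu12, Asp18, Glu21, Asp25, Asp26 → −5.
The N-terminus (+1) and C-terminus (−1) cancel.
Net charge = (+6) + (−5) = +1.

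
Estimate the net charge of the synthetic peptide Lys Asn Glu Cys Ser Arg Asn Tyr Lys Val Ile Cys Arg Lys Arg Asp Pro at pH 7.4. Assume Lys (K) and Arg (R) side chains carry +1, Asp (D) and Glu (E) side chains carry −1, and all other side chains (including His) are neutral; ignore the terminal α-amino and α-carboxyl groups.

+4

Positive (K, R): Lys1, Arg6, Lys9, Arg13, Lys14, Arg15 → +6.
Negative (D, E): Glu3, Asp16 → −2.
Net charge = (+6) + (−2) = +4.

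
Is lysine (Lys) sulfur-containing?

The sulfur-bearing residues are cysteine (–SH) and methionine (–S–CH₃).
Lysine is not in this group.

No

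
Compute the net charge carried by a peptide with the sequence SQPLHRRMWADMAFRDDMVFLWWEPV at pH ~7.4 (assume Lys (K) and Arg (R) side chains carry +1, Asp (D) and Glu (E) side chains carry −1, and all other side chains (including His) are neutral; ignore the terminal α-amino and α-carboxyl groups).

-1

Positive (K, R): R6, R7, R15 → +3.
Negative (D, E): D11, D16, D17, E24 → −4.
Net charge = (+3) + (−4) = −1.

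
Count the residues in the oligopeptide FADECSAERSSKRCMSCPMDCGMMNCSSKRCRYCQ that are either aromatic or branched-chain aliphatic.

Aromatic: F, W, Y. Branched-chain aliphatic: I, L, V.
Aromatic residues here: F1, Y33 (2).
Branched-chain aliphatic residues here: none (0).
The two groups share no amino acid, so total = 2 + 0 = 2.

2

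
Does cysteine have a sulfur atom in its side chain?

Yes

The sulfur-bearing residues are cysteine (–SH) and methionine (–S–CH₃).
Cysteine is in this group.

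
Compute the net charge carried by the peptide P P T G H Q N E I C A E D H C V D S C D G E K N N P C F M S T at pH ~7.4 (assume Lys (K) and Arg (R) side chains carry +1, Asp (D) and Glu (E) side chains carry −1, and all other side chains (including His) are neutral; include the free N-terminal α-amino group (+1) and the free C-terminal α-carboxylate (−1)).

-5

Positive (K, R): K23 → +1.
Negative (D, E): E8, E12, D13, D17, D20, E22 → −6.
The N-terminus (+1) and C-terminus (−1) cancel.
Net charge = (+1) + (−6) = −5.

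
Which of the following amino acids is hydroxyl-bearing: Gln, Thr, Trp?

S, T, and Y are the three residues with a side-chain hydroxyl.
Of the listed options, only Thr belongs to this group.

Thr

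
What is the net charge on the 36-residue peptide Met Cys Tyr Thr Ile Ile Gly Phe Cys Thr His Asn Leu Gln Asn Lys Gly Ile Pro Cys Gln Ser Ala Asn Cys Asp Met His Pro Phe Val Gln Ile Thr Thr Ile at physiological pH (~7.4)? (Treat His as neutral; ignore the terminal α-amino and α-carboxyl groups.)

0

The side chains ionized at physiological pH are Lys/Arg (+1) and Asp/Glu (−1); with His treated as neutral, nothing else contributes.
Positive (K, R): Lys16 → +1.
Negative (D, E): Asp26 → −1.
Net charge = (+1) + (−1) = 0.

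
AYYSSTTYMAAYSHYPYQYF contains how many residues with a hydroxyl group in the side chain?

12

Serine (S), threonine (T), and tyrosine (Y) each carry a hydroxyl group on the side chain.
Matching residues: Y2, Y3, S4, S5, T6, T7, Y8, Y12, S13, Y15, Y17, Y19.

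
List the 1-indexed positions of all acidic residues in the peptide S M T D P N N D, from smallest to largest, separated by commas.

Aspartate (D) and glutamate (E) have carboxylic-acid side chains and are the acidic amino acids.
Matching residues: D4, D8.

4, 8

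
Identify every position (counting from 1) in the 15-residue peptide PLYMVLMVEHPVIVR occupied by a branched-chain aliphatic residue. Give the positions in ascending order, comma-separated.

2, 5, 6, 8, 12, 13, 14

Matching residues: L2, V5, L6, V8, V12, I13, V14.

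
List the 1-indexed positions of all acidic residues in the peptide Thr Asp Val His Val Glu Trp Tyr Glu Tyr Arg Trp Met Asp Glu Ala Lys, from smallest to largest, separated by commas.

2, 6, 9, 14, 15

The acidic residues are Asp (D) and Glu (E), whose side chains end in a carboxylate group.
Matching residues: Asp2, Glu6, Glu9, Asp14, Glu15.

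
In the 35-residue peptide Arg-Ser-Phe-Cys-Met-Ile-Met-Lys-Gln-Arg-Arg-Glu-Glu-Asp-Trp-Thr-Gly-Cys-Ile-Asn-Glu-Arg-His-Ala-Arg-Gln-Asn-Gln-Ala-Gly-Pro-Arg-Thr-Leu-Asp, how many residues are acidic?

5

Aspartate (D) and glutamate (E) have carboxylic-acid side chains and are the acidic amino acids.
Matching residues: Glu12, Glu13, Asp14, Glu21, Asp35.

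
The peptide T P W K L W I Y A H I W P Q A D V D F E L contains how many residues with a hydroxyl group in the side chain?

Serine (S), threonine (T), and tyrosine (Y) each carry a hydroxyl group on the side chain.
Matching residues: T1, Y8.

2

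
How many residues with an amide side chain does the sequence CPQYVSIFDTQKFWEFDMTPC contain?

2

The amide-side-chain residues are Asn (N) and Gln (Q).
Matching residues: Q3, Q11.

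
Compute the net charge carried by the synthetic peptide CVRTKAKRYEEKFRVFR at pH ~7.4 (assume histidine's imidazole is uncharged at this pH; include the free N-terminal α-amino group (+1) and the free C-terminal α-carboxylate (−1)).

+5

Near pH 7.4, K and R contribute +1 each, D and E contribute −1 each, and every other side chain (His included, as stated) is uncharged.
Positive (K, R): R3, K5, K7, R8, K12, R14, R17 → +7.
Negative (D, E): E10, E11 → −2.
The N-terminus (+1) and C-terminus (−1) cancel.
Net charge = (+7) + (−2) = +5.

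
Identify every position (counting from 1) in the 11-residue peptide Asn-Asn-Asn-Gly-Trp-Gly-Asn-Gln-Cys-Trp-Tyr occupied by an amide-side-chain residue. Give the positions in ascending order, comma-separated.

Matching residues: Asn1, Asn2, Asn3, Asn7, Gln8.

1, 2, 3, 7, 8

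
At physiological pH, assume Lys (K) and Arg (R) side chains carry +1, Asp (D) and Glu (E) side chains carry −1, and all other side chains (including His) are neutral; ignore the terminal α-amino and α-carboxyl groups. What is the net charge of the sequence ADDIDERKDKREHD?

-3

Positive (K, R): R7, K8, K10, R11 → +4.
Negative (D, E): D2, D3, D5, E6, D9, E12, D14 → −7.
Net charge = (+4) + (−7) = −3.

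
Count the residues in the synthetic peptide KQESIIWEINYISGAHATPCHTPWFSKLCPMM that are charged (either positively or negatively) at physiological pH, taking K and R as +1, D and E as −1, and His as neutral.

4

Charged side chains at pH ~7.4: K, R (positive); D, E (negative).
Matching residues: K1, E3, E8, K27.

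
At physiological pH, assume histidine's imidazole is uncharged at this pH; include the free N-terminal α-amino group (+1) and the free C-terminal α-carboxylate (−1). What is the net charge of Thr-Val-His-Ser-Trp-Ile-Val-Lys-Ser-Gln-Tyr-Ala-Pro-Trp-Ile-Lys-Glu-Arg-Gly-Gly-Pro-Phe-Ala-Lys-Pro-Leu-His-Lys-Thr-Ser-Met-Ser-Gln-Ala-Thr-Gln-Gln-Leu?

At pH ~7.4 the Lys and Arg side chains are protonated (+1), the Asp and Glu side chains are deprotonated (−1), and with His taken as neutral all other side chains carry no charge.
Positive (K, R): Lys8, Lys16, Arg18, Lys24, Lys28 → +5.
Negative (D, E): Glu17 → −1.
The N-terminus (+1) and C-terminus (−1) cancel.
Net charge = (+5) + (−1) = +4.

+4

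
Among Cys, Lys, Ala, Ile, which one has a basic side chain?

Lys

Lysine (K), arginine (R), and histidine (H) have basic, nitrogen-containing side chains.
Of the listed options, only Lys belongs to this group.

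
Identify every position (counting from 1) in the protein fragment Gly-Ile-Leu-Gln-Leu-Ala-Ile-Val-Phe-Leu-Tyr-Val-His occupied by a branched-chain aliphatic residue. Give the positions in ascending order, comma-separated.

Valine (V), leucine (L), and isoleucine (I) are the branched-chain amino acids.
Matching residues: Ile2, Leu3, Leu5, Ile7, Val8, Leu10, Val12.

2, 3, 5, 7, 8, 10, 12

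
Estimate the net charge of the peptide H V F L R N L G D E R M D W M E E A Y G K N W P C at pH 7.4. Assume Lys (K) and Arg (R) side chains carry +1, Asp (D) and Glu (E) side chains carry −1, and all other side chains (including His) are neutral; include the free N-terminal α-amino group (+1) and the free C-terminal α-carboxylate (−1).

Positive (K, R): R5, R11, K21 → +3.
Negative (D, E): D9, E10, D13, E16, E17 → −5.
The N-terminus (+1) and C-terminus (−1) cancel.
Net charge = (+3) + (−5) = −2.

-2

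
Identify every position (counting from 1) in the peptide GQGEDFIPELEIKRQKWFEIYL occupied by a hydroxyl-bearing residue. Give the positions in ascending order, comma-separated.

Serine (S), threonine (T), and tyrosine (Y) each carry a hydroxyl group on the side chain.
Matching residues: Y21.

21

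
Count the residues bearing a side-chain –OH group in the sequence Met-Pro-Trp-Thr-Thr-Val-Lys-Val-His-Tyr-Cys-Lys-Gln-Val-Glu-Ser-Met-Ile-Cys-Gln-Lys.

4

S, T, and Y are the three residues with a side-chain hydroxyl.
Matching residues: Thr4, Thr5, Tyr10, Ser16.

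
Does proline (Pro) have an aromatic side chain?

The aromatic amino acids are Phe (F, benzyl), Trp (W, indole), and Tyr (Y, phenol).
Proline is not in this group.

No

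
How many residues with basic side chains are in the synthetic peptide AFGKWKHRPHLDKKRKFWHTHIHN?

12

The basic amino acids are Lys (K), Arg (R), and His (H).
Matching residues: K4, K6, H7, R8, H10, K13, K14, R15, K16, H19, H21, H23.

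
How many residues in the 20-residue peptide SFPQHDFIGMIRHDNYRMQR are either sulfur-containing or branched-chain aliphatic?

Sulfur-containing: C, M. Branched-chain aliphatic: I, L, V.
Sulfur-containing residues here: M10, M18 (2).
Branched-chain aliphatic residues here: I8, I11 (2).
The two groups share no amino acid, so total = 2 + 2 = 4.

4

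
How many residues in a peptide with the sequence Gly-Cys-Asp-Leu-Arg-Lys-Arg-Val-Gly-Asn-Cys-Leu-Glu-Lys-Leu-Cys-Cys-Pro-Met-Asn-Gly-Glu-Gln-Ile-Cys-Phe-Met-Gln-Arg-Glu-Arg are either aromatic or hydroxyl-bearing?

1

Aromatic: F, W, Y. Hydroxyl-bearing: S, T, Y.
Aromatic residues here: Phe26 (1).
Hydroxyl-bearing residues here: none (0).
(Y belongs to both groups, but none appear in this sequence.) Total = 1 + 0 = 1.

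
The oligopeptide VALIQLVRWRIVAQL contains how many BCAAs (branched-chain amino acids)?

The BCAAs are Val, Leu, and Ile — aliphatic side chains with a branch point.
Matching residues: V1, L3, I4, L6, V7, I11, V12, L15.

8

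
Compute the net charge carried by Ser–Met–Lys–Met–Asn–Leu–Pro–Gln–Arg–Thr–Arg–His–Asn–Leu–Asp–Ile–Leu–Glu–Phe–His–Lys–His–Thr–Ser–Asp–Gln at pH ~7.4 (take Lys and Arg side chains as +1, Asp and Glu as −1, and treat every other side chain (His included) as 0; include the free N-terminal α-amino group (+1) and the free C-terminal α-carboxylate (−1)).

+1

Positive (K, R): Lys3, Arg9, Arg11, Lys21 → +4.
Negative (D, E): Asp15, Glu18, Asp25 → −3.
The N-terminus (+1) and C-terminus (−1) cancel.
Net charge = (+4) + (−3) = +1.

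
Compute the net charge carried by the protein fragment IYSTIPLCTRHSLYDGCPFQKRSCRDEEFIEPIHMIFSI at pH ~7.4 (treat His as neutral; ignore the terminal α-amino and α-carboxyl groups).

The side chains ionized at physiological pH are Lys/Arg (+1) and Asp/Glu (−1); with His treated as neutral, nothing else contributes.
Positive (K, R): R10, K21, R22, R25 → +4.
Negative (D, E): D15, D26, E27, E28, E31 → −5.
Net charge = (+4) + (−5) = −1.

-1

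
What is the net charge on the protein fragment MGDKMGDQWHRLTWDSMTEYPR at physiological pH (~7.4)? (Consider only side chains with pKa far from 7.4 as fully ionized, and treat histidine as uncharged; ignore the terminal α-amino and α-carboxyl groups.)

-1

At pH ~7.4 the Lys and Arg side chains are protonated (+1), the Asp and Glu side chains are deprotonated (−1), and with His taken as neutral all other side chains carry no charge.
Positive (K, R): K4, R11, R22 → +3.
Negative (D, E): D3, D7, D15, E19 → −4.
Net charge = (+3) + (−4) = −1.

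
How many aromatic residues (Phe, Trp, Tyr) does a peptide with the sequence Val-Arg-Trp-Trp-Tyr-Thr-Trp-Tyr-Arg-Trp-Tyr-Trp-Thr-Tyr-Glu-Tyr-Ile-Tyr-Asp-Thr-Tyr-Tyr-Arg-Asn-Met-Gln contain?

Matching residues: Trp3, Trp4, Tyr5, Trp7, Tyr8, Trp10, Tyr11, Trp12, Tyr14, Tyr16, Tyr18, Tyr21, Tyr22.

13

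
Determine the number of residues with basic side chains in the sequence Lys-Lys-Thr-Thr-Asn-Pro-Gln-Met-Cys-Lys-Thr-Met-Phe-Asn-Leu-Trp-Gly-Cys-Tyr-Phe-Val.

Lysine (K), arginine (R), and histidine (H) have basic, nitrogen-containing side chains.
Matching residues: Lys1, Lys2, Lys10.

3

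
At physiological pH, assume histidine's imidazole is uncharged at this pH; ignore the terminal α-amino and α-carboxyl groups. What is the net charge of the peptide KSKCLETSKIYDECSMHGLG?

At pH ~7.4 the Lys and Arg side chains are protonated (+1), the Asp and Glu side chains are deprotonated (−1), and with His taken as neutral all other side chains carry no charge.
Positive (K, R): K1, K3, K9 → +3.
Negative (D, E): E6, D12, E13 → −3.
Net charge = (+3) + (−3) = 0.

0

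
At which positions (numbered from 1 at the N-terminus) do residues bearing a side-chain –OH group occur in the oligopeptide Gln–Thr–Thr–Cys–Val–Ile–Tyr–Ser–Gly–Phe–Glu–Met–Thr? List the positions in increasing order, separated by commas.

2, 3, 7, 8, 13

The –OH-bearing residues are Ser, Thr (aliphatic alcohols), and Tyr (phenol).
Matching residues: Thr2, Thr3, Tyr7, Ser8, Thr13.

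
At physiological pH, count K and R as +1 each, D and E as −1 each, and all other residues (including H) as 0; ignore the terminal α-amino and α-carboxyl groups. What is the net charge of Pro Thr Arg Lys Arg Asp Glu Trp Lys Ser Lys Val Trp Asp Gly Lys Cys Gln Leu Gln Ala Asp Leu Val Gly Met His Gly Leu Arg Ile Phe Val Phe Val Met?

+3

Positive (K, R): Arg3, Lys4, Arg5, Lys9, Lys11, Lys16, Arg30 → +7.
Negative (D, E): Asp6, Glu7, Asp14, Asp22 → −4.
Net charge = (+7) + (−4) = +3.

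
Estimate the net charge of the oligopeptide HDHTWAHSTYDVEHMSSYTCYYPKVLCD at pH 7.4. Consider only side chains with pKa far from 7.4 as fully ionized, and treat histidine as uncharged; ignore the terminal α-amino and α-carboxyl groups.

-3

At pH ~7.4 the Lys and Arg side chains are protonated (+1), the Asp and Glu side chains are deprotonated (−1), and with His taken as neutral all other side chains carry no charge.
Positive (K, R): K24 → +1.
Negative (D, E): D2, D11, E13, D28 → −4.
Net charge = (+1) + (−4) = −3.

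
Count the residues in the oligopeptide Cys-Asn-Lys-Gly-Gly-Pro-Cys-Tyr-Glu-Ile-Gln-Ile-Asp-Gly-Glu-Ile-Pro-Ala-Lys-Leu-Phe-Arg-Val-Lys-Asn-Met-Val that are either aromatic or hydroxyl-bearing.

2

Aromatic: F, W, Y. Hydroxyl-bearing: S, T, Y.
Aromatic residues here: Tyr8, Phe21 (2).
Hydroxyl-bearing residues here: Tyr8 (1).
Y is in both groups, so the 1 Y residue must not be double-counted.
Total = 2 + 1 − 1 = 2.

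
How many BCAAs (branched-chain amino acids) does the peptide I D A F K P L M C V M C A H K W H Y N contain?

3

V, L, and I make up the branched-chain aliphatic group.
Matching residues: I1, L7, V10.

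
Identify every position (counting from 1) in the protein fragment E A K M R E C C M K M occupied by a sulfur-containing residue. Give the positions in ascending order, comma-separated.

4, 7, 8, 9, 11

Cysteine (C, thiol) and methionine (M, thioether) are the two sulfur-containing amino acids.
Matching residues: M4, C7, C8, M9, M11.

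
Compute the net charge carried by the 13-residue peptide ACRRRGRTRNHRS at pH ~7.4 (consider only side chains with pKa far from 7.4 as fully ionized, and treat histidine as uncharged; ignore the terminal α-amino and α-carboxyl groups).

+6

At pH ~7.4 the Lys and Arg side chains are protonated (+1), the Asp and Glu side chains are deprotonated (−1), and with His taken as neutral all other side chains carry no charge.
Positive (K, R): R3, R4, R5, R7, R9, R12 → +6.
Negative (D, E): none → −0.
Net charge = (+6) + (−0) = +6.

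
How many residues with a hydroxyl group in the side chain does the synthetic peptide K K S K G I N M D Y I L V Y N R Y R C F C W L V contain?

4

The –OH-bearing residues are Ser, Thr (aliphatic alcohols), and Tyr (phenol).
Matching residues: S3, Y10, Y14, Y17.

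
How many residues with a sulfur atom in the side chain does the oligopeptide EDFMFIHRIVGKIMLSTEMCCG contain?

5

Cysteine (C, thiol) and methionine (M, thioether) are the two sulfur-containing amino acids.
Matching residues: M4, M14, M19, C20, C21.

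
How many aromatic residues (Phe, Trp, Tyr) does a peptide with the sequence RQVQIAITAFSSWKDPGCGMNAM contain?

2

Matching residues: F10, W13.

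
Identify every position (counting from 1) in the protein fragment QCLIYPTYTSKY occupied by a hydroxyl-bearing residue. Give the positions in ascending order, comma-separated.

5, 7, 8, 9, 10, 12

Serine (S), threonine (T), and tyrosine (Y) each carry a hydroxyl group on the side chain.
Matching residues: Y5, T7, Y8, T9, S10, Y12.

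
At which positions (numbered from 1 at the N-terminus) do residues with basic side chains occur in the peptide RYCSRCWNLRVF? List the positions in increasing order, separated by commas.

1, 5, 10

Lysine (K), arginine (R), and histidine (H) have basic, nitrogen-containing side chains.
Matching residues: R1, R5, R10.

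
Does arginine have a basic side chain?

Yes

K, R, and H are the three residues with basic side chains (ε-amine, guanidinium, and imidazole respectively).
Arginine is in this group.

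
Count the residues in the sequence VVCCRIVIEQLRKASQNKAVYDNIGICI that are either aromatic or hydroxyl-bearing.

2

Aromatic: F, W, Y. Hydroxyl-bearing: S, T, Y.
Aromatic residues here: Y21 (1).
Hydroxyl-bearing residues here: S15, Y21 (2).
Y is in both groups, so the 1 Y residue must not be double-counted.
Total = 1 + 2 − 1 = 2.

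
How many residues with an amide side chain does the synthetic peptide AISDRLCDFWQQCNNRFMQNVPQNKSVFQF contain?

9

The amide-side-chain residues are Asn (N) and Gln (Q).
Matching residues: Q11, Q12, N14, N15, Q19, N20, Q23, N24, Q29.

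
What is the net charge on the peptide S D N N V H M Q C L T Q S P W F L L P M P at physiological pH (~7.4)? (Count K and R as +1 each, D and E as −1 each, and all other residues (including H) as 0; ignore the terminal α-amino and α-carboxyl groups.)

Positive (K, R): none → +0.
Negative (D, E): D2 → −1.
Net charge = (+0) + (−1) = −1.

-1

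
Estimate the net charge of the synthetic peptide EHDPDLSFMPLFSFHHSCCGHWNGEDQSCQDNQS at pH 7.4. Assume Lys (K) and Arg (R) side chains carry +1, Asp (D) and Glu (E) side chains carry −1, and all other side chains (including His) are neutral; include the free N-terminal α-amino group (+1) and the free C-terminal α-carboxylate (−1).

-6

Positive (K, R): none → +0.
Negative (D, E): E1, D3, D5, E25, D26, D31 → −6.
The N-terminus (+1) and C-terminus (−1) cancel.
Net charge = (+0) + (−6) = −6.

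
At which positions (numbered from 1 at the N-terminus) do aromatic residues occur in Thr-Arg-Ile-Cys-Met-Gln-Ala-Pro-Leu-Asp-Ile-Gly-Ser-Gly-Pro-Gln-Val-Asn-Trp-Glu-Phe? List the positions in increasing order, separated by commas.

19, 21

Phenylalanine (F), tryptophan (W), and tyrosine (Y) have aromatic ring side chains.
Matching residues: Trp19, Phe21.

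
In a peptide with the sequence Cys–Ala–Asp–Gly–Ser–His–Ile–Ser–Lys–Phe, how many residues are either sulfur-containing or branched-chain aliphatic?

2

Sulfur-containing: C, M. Branched-chain aliphatic: I, L, V.
Sulfur-containing residues here: Cys1 (1).
Branched-chain aliphatic residues here: Ile7 (1).
The two groups share no amino acid, so total = 1 + 1 = 2.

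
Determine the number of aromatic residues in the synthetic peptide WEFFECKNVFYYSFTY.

F, W, and Y each carry an aromatic ring on the side chain.
Matching residues: W1, F3, F4, F10, Y11, Y12, F14, Y16.

8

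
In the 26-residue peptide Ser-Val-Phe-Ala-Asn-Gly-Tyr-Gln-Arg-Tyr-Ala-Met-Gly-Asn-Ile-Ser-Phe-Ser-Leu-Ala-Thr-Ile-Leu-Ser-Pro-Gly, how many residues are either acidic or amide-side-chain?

3

Acidic: D, E. Amide-side-chain: N, Q.
Acidic residues here: none (0).
Amide-side-chain residues here: Asn5, Gln8, Asn14 (3).
The two groups share no amino acid, so total = 0 + 3 = 3.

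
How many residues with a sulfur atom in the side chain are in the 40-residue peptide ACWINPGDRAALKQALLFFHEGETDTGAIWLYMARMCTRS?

4

Only Cys (C) and Met (M) have a sulfur atom in the side chain.
Matching residues: C2, M33, M36, C37.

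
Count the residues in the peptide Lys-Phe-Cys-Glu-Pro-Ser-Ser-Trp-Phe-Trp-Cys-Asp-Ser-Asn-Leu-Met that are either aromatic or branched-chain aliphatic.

5

Aromatic: F, W, Y. Branched-chain aliphatic: I, L, V.
Aromatic residues here: Phe2, Trp8, Phe9, Trp10 (4).
Branched-chain aliphatic residues here: Leu15 (1).
The two groups share no amino acid, so total = 4 + 1 = 5.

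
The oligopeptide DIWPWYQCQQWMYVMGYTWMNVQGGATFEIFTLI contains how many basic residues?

0

K, R, and H are the three residues with basic side chains (ε-amine, guanidinium, and imidazole respectively).
None of the 34 residues belong to this group.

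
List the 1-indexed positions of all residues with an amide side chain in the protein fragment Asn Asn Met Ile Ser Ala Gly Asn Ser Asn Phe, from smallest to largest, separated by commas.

Only N (asparagine) and Q (glutamine) carry a side-chain carboxamide.
Matching residues: Asn1, Asn2, Asn8, Asn10.

1, 2, 8, 10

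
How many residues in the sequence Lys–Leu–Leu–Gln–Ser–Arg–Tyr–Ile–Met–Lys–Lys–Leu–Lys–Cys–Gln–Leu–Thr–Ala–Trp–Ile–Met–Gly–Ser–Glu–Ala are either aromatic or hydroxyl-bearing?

Aromatic: F, W, Y. Hydroxyl-bearing: S, T, Y.
Aromatic residues here: Tyr7, Trp19 (2).
Hydroxyl-bearing residues here: Ser5, Tyr7, Thr17, Ser23 (4).
Y is in both groups, so the 1 Y residue must not be double-counted.
Total = 2 + 4 − 1 = 5.

5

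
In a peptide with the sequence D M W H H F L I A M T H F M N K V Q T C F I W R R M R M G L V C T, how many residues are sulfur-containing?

The sulfur-bearing residues are cysteine (–SH) and methionine (–S–CH₃).
Matching residues: M2, M10, M14, C20, M26, M28, C32.

7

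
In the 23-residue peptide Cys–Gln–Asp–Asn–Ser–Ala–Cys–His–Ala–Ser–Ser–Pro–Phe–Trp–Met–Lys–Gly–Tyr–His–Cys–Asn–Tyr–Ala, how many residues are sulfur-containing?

4

The sulfur-bearing residues are cysteine (–SH) and methionine (–S–CH₃).
Matching residues: Cys1, Cys7, Met15, Cys20.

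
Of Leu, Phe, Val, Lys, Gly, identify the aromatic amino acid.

Phe

Phenylalanine (F), tryptophan (W), and tyrosine (Y) have aromatic ring side chains.
Of the listed options, only Phe belongs to this group.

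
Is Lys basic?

Yes

Lysine (K), arginine (R), and histidine (H) have basic, nitrogen-containing side chains.
Lysine is in this group.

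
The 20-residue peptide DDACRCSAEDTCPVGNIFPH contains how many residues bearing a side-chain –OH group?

2

The –OH-bearing residues are Ser, Thr (aliphatic alcohols), and Tyr (phenol).
Matching residues: S7, T11.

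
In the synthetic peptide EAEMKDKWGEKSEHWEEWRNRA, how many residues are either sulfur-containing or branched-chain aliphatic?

Sulfur-containing: C, M. Branched-chain aliphatic: I, L, V.
Sulfur-containing residues here: M4 (1).
Branched-chain aliphatic residues here: none (0).
The two groups share no amino acid, so total = 1 + 0 = 1.

1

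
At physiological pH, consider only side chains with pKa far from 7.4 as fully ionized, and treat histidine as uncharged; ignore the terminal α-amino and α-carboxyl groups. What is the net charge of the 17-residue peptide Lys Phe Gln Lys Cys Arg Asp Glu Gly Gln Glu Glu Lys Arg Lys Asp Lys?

+2

Near pH 7.4, K and R contribute +1 each, D and E contribute −1 each, and every other side chain (His included, as stated) is uncharged.
Positive (K, R): Lys1, Lys4, Arg6, Lys13, Arg14, Lys15, Lys17 → +7.
Negative (D, E): Asp7, Glu8, Glu11, Glu12, Asp16 → −5.
Net charge = (+7) + (−5) = +2.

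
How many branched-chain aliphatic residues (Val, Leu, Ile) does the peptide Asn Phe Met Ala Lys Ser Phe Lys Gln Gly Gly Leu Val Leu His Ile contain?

4

Matching residues: Leu12, Val13, Leu14, Ile16.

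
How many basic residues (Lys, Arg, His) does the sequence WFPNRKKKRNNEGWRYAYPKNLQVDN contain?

7

Matching residues: R5, K6, K7, K8, R9, R15, K20.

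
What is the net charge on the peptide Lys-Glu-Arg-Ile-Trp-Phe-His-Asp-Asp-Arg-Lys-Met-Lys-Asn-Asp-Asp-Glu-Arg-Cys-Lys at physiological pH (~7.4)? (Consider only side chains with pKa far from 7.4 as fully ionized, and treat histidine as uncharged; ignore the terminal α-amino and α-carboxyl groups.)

+1

The side chains ionized at physiological pH are Lys/Arg (+1) and Asp/Glu (−1); with His treated as neutral, nothing else contributes.
Positive (K, R): Lys1, Arg3, Arg10, Lys11, Lys13, Arg18, Lys20 → +7.
Negative (D, E): Glu2, Asp8, Asp9, Asp15, Asp16, Glu17 → −6.
Net charge = (+7) + (−6) = +1.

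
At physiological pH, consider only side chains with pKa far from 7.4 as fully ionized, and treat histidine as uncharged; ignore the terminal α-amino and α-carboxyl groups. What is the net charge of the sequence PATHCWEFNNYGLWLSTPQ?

The side chains ionized at physiological pH are Lys/Arg (+1) and Asp/Glu (−1); with His treated as neutral, nothing else contributes.
Positive (K, R): none → +0.
Negative (D, E): E7 → −1.
Net charge = (+0) + (−1) = −1.

-1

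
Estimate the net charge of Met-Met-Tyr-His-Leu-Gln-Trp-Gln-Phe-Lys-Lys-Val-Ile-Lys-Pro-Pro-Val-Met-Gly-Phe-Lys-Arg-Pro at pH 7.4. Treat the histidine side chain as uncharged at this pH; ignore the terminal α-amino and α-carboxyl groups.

+5

Near pH 7.4, K and R contribute +1 each, D and E contribute −1 each, and every other side chain (His included, as stated) is uncharged.
Positive (K, R): Lys10, Lys11, Lys14, Lys21, Arg22 → +5.
Negative (D, E): none → −0.
Net charge = (+5) + (−0) = +5.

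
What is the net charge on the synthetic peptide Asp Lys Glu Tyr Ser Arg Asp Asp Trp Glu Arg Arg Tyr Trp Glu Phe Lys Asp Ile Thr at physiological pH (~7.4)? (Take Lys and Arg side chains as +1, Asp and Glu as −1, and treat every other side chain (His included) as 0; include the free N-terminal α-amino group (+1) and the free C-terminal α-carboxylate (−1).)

-2

Positive (K, R): Lys2, Arg6, Arg11, Arg12, Lys17 → +5.
Negative (D, E): Asp1, Glu3, Asp7, Asp8, Glu10, Glu15, Asp18 → −7.
The N-terminus (+1) and C-terminus (−1) cancel.
Net charge = (+5) + (−7) = −2.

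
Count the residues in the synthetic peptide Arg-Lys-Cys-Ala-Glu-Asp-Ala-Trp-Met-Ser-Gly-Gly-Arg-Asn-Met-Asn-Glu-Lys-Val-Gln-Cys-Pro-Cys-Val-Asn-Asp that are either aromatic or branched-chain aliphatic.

Aromatic: F, W, Y. Branched-chain aliphatic: I, L, V.
Aromatic residues here: Trp8 (1).
Branched-chain aliphatic residues here: Val19, Val24 (2).
The two groups share no amino acid, so total = 1 + 2 = 3.

3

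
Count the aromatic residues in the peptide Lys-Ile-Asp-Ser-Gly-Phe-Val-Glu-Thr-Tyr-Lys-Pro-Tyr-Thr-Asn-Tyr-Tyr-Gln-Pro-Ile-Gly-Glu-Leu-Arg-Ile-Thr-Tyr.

6

The aromatic amino acids are Phe (F, benzyl), Trp (W, indole), and Tyr (Y, phenol).
Matching residues: Phe6, Tyr10, Tyr13, Tyr16, Tyr17, Tyr27.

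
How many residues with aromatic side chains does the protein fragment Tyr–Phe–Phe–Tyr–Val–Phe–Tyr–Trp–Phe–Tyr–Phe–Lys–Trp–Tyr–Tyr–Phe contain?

14

Phenylalanine (F), tryptophan (W), and tyrosine (Y) have aromatic ring side chains.
Matching residues: Tyr1, Phe2, Phe3, Tyr4, Phe6, Tyr7, Trp8, Phe9, Tyr10, Phe11, Trp13, Tyr14, Tyr15, Phe16.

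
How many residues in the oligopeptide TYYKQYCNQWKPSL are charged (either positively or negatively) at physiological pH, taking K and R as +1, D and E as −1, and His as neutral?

2

Charged side chains at pH ~7.4: K, R (positive); D, E (negative).
Matching residues: K4, K11.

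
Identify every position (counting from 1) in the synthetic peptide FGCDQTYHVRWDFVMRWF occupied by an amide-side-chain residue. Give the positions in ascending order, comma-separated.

5

The amide-side-chain residues are Asn (N) and Gln (Q).
Matching residues: Q5.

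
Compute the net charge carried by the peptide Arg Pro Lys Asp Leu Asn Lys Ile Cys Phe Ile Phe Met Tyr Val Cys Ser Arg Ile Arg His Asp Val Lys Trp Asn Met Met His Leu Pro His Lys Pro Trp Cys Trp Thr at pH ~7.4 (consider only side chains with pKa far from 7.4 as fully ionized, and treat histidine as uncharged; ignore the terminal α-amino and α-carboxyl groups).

+5

The side chains ionized at physiological pH are Lys/Arg (+1) and Asp/Glu (−1); with His treated as neutral, nothing else contributes.
Positive (K, R): Arg1, Lys3, Lys7, Arg18, Arg20, Lys24, Lys33 → +7.
Negative (D, E): Asp4, Asp22 → −2.
Net charge = (+7) + (−2) = +5.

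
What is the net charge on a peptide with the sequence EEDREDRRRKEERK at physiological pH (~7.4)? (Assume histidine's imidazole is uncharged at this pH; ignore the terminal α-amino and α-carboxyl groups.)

At pH ~7.4 the Lys and Arg side chains are protonated (+1), the Asp and Glu side chains are deprotonated (−1), and with His taken as neutral all other side chains carry no charge.
Positive (K, R): R4, R7, R8, R9, K10, R13, K14 → +7.
Negative (D, E): E1, E2, D3, E5, D6, E11, E12 → −7.
Net charge = (+7) + (−7) = 0.

0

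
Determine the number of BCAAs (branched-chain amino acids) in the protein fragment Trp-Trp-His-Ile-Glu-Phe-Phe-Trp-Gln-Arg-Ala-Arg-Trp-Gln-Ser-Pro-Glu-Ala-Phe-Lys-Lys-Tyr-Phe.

1

V, L, and I make up the branched-chain aliphatic group.
Matching residues: Ile4.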